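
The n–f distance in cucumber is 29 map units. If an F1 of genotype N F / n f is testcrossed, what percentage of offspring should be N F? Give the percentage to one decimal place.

A map distance of 29 map units corresponds to a recombination frequency of 0.290.
The F1 is N F / n f, so N F is a parental gamete class with expected frequency (1 − r)/2 = 0.710/2 = 0.3550.
That is 0.3550 = 35.5% of the progeny.

35.5%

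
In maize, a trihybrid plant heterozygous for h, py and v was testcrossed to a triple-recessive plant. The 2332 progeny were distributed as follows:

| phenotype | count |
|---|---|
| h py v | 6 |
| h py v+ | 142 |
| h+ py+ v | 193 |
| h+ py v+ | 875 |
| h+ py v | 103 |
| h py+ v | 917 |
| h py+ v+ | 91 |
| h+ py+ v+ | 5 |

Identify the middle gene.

py

The two most frequent reciprocal classes, h+ py v+ and h py+ v, are the parental types, so the F1 was h+ py v+ / h py+ v.
The two rarest classes, h+ py+ v+ and h py v, are the double crossovers. Comparing them with the parentals, only the py allele has switched, so py is the middle locus and the order is v – py – h.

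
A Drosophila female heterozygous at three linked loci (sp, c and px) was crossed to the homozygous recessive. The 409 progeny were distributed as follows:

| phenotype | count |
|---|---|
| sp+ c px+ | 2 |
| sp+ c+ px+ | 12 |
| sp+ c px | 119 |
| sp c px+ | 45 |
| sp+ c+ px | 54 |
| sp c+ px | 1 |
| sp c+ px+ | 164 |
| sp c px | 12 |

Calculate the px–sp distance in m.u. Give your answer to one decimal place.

The two most frequent reciprocal classes, sp+ c px and sp c+ px+, are the parental types, so the F1 was sp+ c px / sp c+ px+.
The two rarest classes, sp+ c px+ and sp c+ px, are the double crossovers. Comparing them with the parentals, only the px allele has switched, so px is the middle locus and the order is c – px – sp.
Crossovers in the px–sp interval produce the single-crossover classes sp c px and sp+ c+ px+ (12 + 12 = 24) plus the double crossovers (3).
RF(px–sp) = (24 + 3) / 409 = 27/409 = 0.0660 → 6.6 m.u.

6.6 m.u.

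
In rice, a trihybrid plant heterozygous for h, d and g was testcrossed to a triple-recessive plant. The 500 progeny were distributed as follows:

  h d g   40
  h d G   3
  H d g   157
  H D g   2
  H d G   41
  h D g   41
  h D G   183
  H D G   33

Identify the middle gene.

d

The two most frequent reciprocal classes, H d g and h D G, are the parental types, so the F1 was H d g / h D G.
The two rarest classes, H D g and h d G, are the double crossovers. Comparing them with the parentals, only the d allele has switched, so d is the middle locus and the order is h – d – g.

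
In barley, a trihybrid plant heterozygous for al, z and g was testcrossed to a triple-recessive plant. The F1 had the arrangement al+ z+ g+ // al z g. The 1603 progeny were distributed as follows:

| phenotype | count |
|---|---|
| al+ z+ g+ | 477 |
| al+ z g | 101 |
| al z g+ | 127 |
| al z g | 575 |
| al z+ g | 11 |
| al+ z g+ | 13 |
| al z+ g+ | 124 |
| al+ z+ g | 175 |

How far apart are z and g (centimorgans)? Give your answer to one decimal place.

The two rarest classes, al+ z g+ and al z+ g, are the double crossovers. Comparing them with the parentals, only the z allele has switched, so z is the middle locus and the order is g – z – al.
Crossovers in the g–z interval produce the single-crossover classes al+ z+ g and al z g+ (175 + 127 = 302) plus the double crossovers (24).
RF(g–z) = (302 + 24) / 1603 = 326/1603 = 0.2034 → 20.3 centimorgans.

20.3 centimorgans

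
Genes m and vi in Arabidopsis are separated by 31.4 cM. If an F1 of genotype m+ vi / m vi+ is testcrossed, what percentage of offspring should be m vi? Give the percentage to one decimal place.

15.7%

A map distance of 31.4 cM corresponds to a recombination frequency of 0.314.
The F1 is m+ vi / m vi+, so m vi is a recombinant gamete class with expected frequency r/2 = 0.314/2 = 0.1570.
That is 0.1570 = 15.7% of the progeny.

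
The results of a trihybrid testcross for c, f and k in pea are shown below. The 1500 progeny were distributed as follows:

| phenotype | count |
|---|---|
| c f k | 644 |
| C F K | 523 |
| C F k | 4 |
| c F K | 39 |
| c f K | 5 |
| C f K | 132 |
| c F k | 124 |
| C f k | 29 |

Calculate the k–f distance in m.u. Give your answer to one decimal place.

The two most frequent reciprocal classes, C F K and c f k, are the parental types, so the F1 was C F K / c f k.
The two rarest classes, C F k and c f K, are the double crossovers. Comparing them with the parentals, only the k allele has switched, so k is the middle locus and the order is c – k – f.
Crossovers in the k–f interval produce the single-crossover classes C f K and c F k (132 + 124 = 256) plus the double crossovers (9).
RF(k–f) = (256 + 9) / 1500 = 265/1500 = 0.1767 → 17.7 m.u.

17.7 m.u.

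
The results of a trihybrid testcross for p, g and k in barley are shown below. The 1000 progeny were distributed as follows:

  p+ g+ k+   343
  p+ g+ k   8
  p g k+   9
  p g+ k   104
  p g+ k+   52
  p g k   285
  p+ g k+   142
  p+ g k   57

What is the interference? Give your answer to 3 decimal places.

The two most frequent reciprocal classes, p g k and p+ g+ k+, are the parental types, so the F1 was p g k / p+ g+ k+.
The two rarest classes, p g k+ and p+ g+ k, are the double crossovers. Comparing them with the parentals, only the k allele has switched, so k is the middle locus and the order is g – k – p.
g–k: (246 + 17)/1000 = 0.2630; k–p: (109 + 17)/1000 = 0.1260.
Expected DCO frequency = 0.2630 × 0.1260 ≈ 0.03314; observed = 17/1000 ≈ 0.01700.
Coefficient of coincidence = 0.01700/0.03314 ≈ 0.513; interference = 1 − 0.513 = 0.487.

0.487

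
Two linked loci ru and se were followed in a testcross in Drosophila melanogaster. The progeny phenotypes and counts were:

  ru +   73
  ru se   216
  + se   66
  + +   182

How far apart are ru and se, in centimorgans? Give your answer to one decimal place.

The two most frequent classes, + + (182) and ru se (216), are the parental types, so the F1 was + + / ru se.
The recombinant classes are + se and ru +: 66 + 73 = 139.
Recombination frequency = 139/537 = 0.2588 ≈ 25.9%, i.e. 25.9 centimorgans.

25.9 centimorgans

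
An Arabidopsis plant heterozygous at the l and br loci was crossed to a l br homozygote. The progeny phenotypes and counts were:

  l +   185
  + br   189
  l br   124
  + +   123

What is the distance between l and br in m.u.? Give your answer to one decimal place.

The two most frequent classes, + br (189) and l + (185), are the parental types, so the F1 was + br / l +.
The recombinant classes are + + and l br: 123 + 124 = 247.
Recombination frequency = 247/621 = 0.3977 ≈ 39.8%, i.e. 39.8 m.u.

39.8 m.u.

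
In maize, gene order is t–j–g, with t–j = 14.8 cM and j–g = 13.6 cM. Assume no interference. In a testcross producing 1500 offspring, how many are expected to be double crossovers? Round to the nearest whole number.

Map distances give recombination frequencies of 0.148 and 0.136 for the two intervals.
With no interference, expected double-crossover frequency = 0.148 × 0.136 = 0.02013.
Expected number = 0.02013 × 1500 = 30.19 ≈ 30.

30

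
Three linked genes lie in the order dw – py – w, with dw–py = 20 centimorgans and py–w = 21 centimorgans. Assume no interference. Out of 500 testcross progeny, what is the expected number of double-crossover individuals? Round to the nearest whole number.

Map distances give recombination frequencies of 0.200 and 0.210 for the two intervals.
With no interference, expected double-crossover frequency = 0.200 × 0.210 = 0.04200.
Expected number = 0.04200 × 500 = 21.00 ≈ 21.

21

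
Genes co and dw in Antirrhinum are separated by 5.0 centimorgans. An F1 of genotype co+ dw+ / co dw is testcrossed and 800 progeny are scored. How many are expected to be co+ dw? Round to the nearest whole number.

20

A map distance of 5.0 centimorgans corresponds to a recombination frequency of 0.050.
The F1 is co+ dw+ / co dw, so co+ dw is a recombinant gamete class with expected frequency r/2 = 0.050/2 = 0.0250.
Expected number = 0.0250 × 800 = 20.00 ≈ 20.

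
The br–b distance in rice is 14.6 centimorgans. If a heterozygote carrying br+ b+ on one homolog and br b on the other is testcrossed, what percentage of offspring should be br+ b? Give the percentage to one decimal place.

7.3%

A map distance of 14.6 centimorgans corresponds to a recombination frequency of 0.146.
The F1 is br+ b+ / br b, so br+ b is a recombinant gamete class with expected frequency r/2 = 0.146/2 = 0.0730.
That is 0.0730 = 7.3% of the progeny.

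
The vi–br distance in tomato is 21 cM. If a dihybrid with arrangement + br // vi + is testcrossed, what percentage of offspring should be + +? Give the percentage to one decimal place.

10.5%

A map distance of 21 cM corresponds to a recombination frequency of 0.210.
The F1 is + br / vi +, so + + is a recombinant gamete class with expected frequency r/2 = 0.210/2 = 0.1050.
That is 0.1050 = 10.5% of the progeny.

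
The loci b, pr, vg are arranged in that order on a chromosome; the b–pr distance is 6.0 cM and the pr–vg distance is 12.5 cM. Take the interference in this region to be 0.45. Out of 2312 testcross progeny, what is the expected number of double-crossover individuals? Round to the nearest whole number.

10

Map distances give recombination frequencies of 0.060 and 0.125 for the two intervals.
With interference 0.45 (so coincidence = 0.55), expected double-crossover frequency = 0.060 × 0.125 × 0.55 = 0.00413.
Expected number = 0.00413 × 2312 = 9.54 ≈ 10.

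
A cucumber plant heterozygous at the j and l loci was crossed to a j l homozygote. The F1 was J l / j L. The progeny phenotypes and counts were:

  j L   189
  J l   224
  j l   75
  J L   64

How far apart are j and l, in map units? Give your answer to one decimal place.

The recombinant classes are J L and j l: 64 + 75 = 139.
Recombination frequency = 139/552 = 0.2518 ≈ 25.2%, i.e. 25.2 map units.

25.2 map units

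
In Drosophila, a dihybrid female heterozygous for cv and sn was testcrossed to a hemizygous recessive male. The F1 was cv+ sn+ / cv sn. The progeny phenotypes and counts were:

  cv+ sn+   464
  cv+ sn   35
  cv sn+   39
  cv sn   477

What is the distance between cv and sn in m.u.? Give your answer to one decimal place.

The recombinant classes are cv+ sn and cv sn+: 35 + 39 = 74.
Recombination frequency = 74/1015 = 0.0729 ≈ 7.3%, i.e. 7.3 m.u.

7.3 m.u.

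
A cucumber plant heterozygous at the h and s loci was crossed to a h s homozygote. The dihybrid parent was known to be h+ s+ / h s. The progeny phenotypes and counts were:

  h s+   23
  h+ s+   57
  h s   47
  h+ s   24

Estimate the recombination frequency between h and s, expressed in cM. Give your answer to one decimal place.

31.1 cM

The recombinant classes are h+ s and h s+: 24 + 23 = 47.
Recombination frequency = 47/151 = 0.3113 ≈ 31.1%, i.e. 31.1 cM.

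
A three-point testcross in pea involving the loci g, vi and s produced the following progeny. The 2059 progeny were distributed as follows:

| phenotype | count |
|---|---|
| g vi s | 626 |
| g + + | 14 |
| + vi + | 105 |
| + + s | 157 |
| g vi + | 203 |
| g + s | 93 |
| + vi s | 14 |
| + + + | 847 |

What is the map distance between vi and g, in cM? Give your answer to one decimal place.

The two most frequent reciprocal classes, g vi s and + + +, are the parental types, so the F1 was g vi s / + + +.
The two rarest classes, + vi s and g + +, are the double crossovers. Comparing them with the parentals, only the g allele has switched, so g is the middle locus and the order is vi – g – s.
Crossovers in the vi–g interval produce the single-crossover classes g + s and + vi + (93 + 105 = 198) plus the double crossovers (28).
RF(vi–g) = (198 + 28) / 2059 = 226/2059 = 0.1098 → 11.0 cM.

11.0 cM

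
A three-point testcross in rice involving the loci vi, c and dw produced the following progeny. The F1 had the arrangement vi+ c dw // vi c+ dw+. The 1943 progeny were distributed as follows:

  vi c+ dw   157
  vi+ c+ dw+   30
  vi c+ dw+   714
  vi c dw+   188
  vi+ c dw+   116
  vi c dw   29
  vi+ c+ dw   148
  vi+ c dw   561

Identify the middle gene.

vi

The two rarest classes, vi c dw and vi+ c+ dw+, are the double crossovers. Comparing them with the parentals, only the vi allele has switched, so vi is the middle locus and the order is c – vi – dw.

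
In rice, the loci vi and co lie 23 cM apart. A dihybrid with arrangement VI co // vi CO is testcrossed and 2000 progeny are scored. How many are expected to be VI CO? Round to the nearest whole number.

A map distance of 23 cM corresponds to a recombination frequency of 0.230.
The F1 is VI co / vi CO, so VI CO is a recombinant gamete class with expected frequency r/2 = 0.230/2 = 0.1150.
Expected number = 0.1150 × 2000 = 230.00 ≈ 230.

230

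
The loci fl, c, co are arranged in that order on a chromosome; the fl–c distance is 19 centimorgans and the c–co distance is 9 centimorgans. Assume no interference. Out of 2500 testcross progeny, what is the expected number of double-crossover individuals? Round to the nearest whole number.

43

Map distances give recombination frequencies of 0.190 and 0.090 for the two intervals.
With no interference, expected double-crossover frequency = 0.190 × 0.090 = 0.01710.
Expected number = 0.01710 × 2500 = 42.75 ≈ 43.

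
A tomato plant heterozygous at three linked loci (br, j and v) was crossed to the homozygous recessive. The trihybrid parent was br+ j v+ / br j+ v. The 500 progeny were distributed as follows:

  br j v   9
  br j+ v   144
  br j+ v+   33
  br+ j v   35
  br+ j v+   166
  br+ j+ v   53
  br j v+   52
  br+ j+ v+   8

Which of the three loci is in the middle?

j

The two rarest classes, br+ j+ v+ and br j v, are the double crossovers. Comparing them with the parentals, only the j allele has switched, so j is the middle locus and the order is v – j – br.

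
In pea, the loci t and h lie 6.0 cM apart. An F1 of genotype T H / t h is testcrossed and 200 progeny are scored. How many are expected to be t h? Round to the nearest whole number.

A map distance of 6.0 cM corresponds to a recombination frequency of 0.060.
The F1 is T H / t h, so t h is a parental gamete class with expected frequency (1 − r)/2 = 0.940/2 = 0.4700.
Expected number = 0.4700 × 200 = 94.00 ≈ 94.

94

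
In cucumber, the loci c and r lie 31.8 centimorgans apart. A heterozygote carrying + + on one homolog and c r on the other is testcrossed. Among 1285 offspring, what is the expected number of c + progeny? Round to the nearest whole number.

204

A map distance of 31.8 centimorgans corresponds to a recombination frequency of 0.318.
The F1 is + + / c r, so c + is a recombinant gamete class with expected frequency r/2 = 0.318/2 = 0.1590.
Expected number = 0.1590 × 1285 = 204.31 ≈ 204.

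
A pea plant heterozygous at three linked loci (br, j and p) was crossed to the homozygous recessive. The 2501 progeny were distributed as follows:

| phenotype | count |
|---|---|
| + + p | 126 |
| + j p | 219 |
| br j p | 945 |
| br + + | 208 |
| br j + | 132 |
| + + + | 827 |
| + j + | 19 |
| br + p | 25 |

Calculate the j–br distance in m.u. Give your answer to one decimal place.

The two most frequent reciprocal classes, + + + and br j p, are the parental types, so the F1 was + + + / br j p.
The two rarest classes, + j + and br + p, are the double crossovers. Comparing them with the parentals, only the j allele has switched, so j is the middle locus and the order is br – j – p.
Crossovers in the br–j interval produce the single-crossover classes br + + and + j p (208 + 219 = 427) plus the double crossovers (44).
RF(br–j) = (427 + 44) / 2501 = 471/2501 = 0.1883 → 18.8 m.u.

18.8 m.u.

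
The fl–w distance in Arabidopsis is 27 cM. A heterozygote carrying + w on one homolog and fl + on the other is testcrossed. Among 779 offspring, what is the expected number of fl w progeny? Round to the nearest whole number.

A map distance of 27 cM corresponds to a recombination frequency of 0.270.
The F1 is + w / fl +, so fl w is a recombinant gamete class with expected frequency r/2 = 0.270/2 = 0.1350.
Expected number = 0.1350 × 779 = 105.17 ≈ 105.

105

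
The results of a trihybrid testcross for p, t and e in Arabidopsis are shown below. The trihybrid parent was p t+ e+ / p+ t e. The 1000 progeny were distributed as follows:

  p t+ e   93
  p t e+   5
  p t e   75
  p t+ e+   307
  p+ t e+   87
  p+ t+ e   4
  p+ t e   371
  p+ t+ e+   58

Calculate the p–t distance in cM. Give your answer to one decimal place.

The two rarest classes, p t e+ and p+ t+ e, are the double crossovers. Comparing them with the parentals, only the t allele has switched, so t is the middle locus and the order is p – t – e.
Crossovers in the p–t interval produce the single-crossover classes p+ t+ e+ and p t e (58 + 75 = 133) plus the double crossovers (9).
RF(p–t) = (133 + 9) / 1000 = 142/1000 = 0.1420 → 14.2 cM.

14.2 cM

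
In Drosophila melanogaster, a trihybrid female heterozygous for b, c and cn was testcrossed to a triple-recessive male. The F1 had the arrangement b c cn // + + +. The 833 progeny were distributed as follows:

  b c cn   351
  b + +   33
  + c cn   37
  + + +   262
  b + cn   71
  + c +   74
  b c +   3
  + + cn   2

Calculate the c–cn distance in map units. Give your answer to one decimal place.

The two rarest classes, b c + and + + cn, are the double crossovers. Comparing them with the parentals, only the cn allele has switched, so cn is the middle locus and the order is c – cn – b.
Crossovers in the c–cn interval produce the single-crossover classes b + cn and + c + (71 + 74 = 145) plus the double crossovers (5).
RF(c–cn) = (145 + 5) / 833 = 150/833 = 0.1801 → 18.0 map units.

18.0 map units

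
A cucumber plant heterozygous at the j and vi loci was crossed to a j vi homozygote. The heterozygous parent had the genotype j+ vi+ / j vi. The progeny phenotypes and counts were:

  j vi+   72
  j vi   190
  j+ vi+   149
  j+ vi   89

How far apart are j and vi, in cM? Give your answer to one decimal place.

The recombinant classes are j+ vi and j vi+: 89 + 72 = 161.
Recombination frequency = 161/500 = 0.3220 ≈ 32.2%, i.e. 32.2 cM.

32.2 cM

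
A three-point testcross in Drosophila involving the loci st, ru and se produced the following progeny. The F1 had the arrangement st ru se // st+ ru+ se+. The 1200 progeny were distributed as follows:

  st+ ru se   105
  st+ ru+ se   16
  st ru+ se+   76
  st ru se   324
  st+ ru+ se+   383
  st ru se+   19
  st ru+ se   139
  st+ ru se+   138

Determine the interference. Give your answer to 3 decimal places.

The two rarest classes, st ru se+ and st+ ru+ se, are the double crossovers. Comparing them with the parentals, only the se allele has switched, so se is the middle locus and the order is st – se – ru.
st–se: (181 + 35)/1200 = 0.1800; se–ru: (277 + 35)/1200 = 0.2600.
Expected DCO frequency = 0.1800 × 0.2600 ≈ 0.04680; observed = 35/1200 ≈ 0.02917.
Coefficient of coincidence = 0.02917/0.04680 ≈ 0.623; interference = 1 − 0.623 = 0.377.

0.377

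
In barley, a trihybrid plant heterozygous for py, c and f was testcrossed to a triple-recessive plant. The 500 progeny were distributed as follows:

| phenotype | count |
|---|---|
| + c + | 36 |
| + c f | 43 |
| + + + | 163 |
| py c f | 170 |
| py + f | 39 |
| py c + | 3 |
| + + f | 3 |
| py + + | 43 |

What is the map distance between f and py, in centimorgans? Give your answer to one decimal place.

The two most frequent reciprocal classes, + + + and py c f, are the parental types, so the F1 was + + + / py c f.
The two rarest classes, + + f and py c +, are the double crossovers. Comparing them with the parentals, only the f allele has switched, so f is the middle locus and the order is c – f – py.
Crossovers in the f–py interval produce the single-crossover classes py + + and + c f (43 + 43 = 86) plus the double crossovers (6).
RF(f–py) = (86 + 6) / 500 = 92/500 = 0.1840 → 18.4 centimorgans.

18.4 centimorgans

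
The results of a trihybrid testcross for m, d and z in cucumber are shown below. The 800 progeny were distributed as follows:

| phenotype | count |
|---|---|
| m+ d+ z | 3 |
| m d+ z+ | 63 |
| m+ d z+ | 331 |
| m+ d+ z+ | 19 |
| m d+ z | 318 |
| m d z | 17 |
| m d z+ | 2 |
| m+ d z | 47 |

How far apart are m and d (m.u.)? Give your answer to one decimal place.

The two most frequent reciprocal classes, m+ d z+ and m d+ z, are the parental types, so the F1 was m+ d z+ / m d+ z.
The two rarest classes, m d z+ and m+ d+ z, are the double crossovers. Comparing them with the parentals, only the m allele has switched, so m is the middle locus and the order is d – m – z.
Crossovers in the d–m interval produce the single-crossover classes m+ d+ z+ and m d z (19 + 17 = 36) plus the double crossovers (5).
RF(d–m) = (36 + 5) / 800 = 41/800 = 0.0512 → 5.1 m.u.

5.1 m.u.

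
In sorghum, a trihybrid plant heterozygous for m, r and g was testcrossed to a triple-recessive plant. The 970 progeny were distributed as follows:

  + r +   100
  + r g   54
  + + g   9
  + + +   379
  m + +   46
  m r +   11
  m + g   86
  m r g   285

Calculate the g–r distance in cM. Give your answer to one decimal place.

The two most frequent reciprocal classes, + + + and m r g, are the parental types, so the F1 was + + + / m r g.
The two rarest classes, + + g and m r +, are the double crossovers. Comparing them with the parentals, only the g allele has switched, so g is the middle locus and the order is m – g – r.
Crossovers in the g–r interval produce the single-crossover classes + r + and m + g (100 + 86 = 186) plus the double crossovers (20).
RF(g–r) = (186 + 20) / 970 = 206/970 = 0.2124 → 21.2 cM.

21.2 cM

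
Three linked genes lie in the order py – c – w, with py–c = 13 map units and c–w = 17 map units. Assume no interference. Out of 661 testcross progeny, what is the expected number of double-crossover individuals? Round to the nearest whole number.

Map distances give recombination frequencies of 0.130 and 0.170 for the two intervals.
With no interference, expected double-crossover frequency = 0.130 × 0.170 = 0.02210.
Expected number = 0.02210 × 661 = 14.61 ≈ 15.

15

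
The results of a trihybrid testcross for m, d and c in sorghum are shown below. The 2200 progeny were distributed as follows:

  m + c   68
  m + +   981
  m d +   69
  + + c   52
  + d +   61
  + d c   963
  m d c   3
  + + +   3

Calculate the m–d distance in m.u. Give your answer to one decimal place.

The two most frequent reciprocal classes, m + + and + d c, are the parental types, so the F1 was m + + / + d c.
The two rarest classes, + + + and m d c, are the double crossovers. Comparing them with the parentals, only the m allele has switched, so m is the middle locus and the order is d – m – c.
Crossovers in the d–m interval produce the single-crossover classes m d + and + + c (69 + 52 = 121) plus the double crossovers (6).
RF(d–m) = (121 + 6) / 2200 = 127/2200 = 0.0577 → 5.8 m.u.

5.8 m.u.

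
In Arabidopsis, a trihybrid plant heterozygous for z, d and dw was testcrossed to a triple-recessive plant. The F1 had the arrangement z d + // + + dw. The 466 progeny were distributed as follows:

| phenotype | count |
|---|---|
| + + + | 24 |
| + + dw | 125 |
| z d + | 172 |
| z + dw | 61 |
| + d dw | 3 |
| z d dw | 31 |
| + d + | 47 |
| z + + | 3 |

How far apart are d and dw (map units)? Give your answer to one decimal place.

The two rarest classes, z + + and + d dw, are the double crossovers. Comparing them with the parentals, only the d allele has switched, so d is the middle locus and the order is z – d – dw.
Crossovers in the d–dw interval produce the single-crossover classes z d dw and + + + (31 + 24 = 55) plus the double crossovers (6).
RF(d–dw) = (55 + 6) / 466 = 61/466 = 0.1309 → 13.1 map units.

13.1 map units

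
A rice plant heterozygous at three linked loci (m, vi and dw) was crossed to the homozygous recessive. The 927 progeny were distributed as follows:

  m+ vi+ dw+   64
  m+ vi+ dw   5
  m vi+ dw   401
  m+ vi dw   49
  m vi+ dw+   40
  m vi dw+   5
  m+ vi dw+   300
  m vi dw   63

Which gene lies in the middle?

The two most frequent reciprocal classes, m vi+ dw and m+ vi dw+, are the parental types, so the F1 was m vi+ dw / m+ vi dw+.
The two rarest classes, m+ vi+ dw and m vi dw+, are the double crossovers. Comparing them with the parentals, only the m allele has switched, so m is the middle locus and the order is vi – m – dw.

m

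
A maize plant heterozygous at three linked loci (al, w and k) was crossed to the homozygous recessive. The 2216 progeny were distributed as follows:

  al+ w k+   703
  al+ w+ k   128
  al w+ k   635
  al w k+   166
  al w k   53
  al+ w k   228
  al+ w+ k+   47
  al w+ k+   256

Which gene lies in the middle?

The two most frequent reciprocal classes, al+ w k+ and al w+ k, are the parental types, so the F1 was al+ w k+ / al w+ k.
The two rarest classes, al+ w+ k+ and al w k, are the double crossovers. Comparing them with the parentals, only the w allele has switched, so w is the middle locus and the order is al – w – k.

w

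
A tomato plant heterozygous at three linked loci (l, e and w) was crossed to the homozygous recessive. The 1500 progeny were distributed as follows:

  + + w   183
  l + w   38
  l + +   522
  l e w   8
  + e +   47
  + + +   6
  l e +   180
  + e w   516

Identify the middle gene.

The two most frequent reciprocal classes, l + + and + e w, are the parental types, so the F1 was l + + / + e w.
The two rarest classes, + + + and l e w, are the double crossovers. Comparing them with the parentals, only the l allele has switched, so l is the middle locus and the order is e – l – w.

l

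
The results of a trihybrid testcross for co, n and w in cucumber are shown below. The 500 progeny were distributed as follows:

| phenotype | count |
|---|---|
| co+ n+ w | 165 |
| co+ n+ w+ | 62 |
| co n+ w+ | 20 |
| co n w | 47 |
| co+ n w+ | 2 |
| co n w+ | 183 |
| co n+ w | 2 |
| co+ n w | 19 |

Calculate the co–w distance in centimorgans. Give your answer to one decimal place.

22.6 centimorgans

The two most frequent reciprocal classes, co+ n+ w and co n w+, are the parental types, so the F1 was co+ n+ w / co n w+.
The two rarest classes, co n+ w and co+ n w+, are the double crossovers. Comparing them with the parentals, only the co allele has switched, so co is the middle locus and the order is w – co – n.
Crossovers in the w–co interval produce the single-crossover classes co+ n+ w+ and co n w (62 + 47 = 109) plus the double crossovers (4).
RF(w–co) = (109 + 4) / 500 = 113/500 = 0.2260 → 22.6 centimorgans.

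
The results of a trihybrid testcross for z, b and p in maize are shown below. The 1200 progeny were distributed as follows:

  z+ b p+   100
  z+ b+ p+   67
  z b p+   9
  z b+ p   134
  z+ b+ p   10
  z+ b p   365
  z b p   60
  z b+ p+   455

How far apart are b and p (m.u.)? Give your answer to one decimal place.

21.1 m.u.

The two most frequent reciprocal classes, z+ b p and z b+ p+, are the parental types, so the F1 was z+ b p / z b+ p+.
The two rarest classes, z+ b+ p and z b p+, are the double crossovers. Comparing them with the parentals, only the b allele has switched, so b is the middle locus and the order is z – b – p.
Crossovers in the b–p interval produce the single-crossover classes z+ b p+ and z b+ p (100 + 134 = 234) plus the double crossovers (19).
RF(b–p) = (234 + 19) / 1200 = 253/1200 = 0.2108 → 21.1 m.u.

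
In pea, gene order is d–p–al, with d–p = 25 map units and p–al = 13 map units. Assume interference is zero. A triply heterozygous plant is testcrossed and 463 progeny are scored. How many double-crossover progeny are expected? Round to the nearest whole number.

15

Map distances give recombination frequencies of 0.250 and 0.130 for the two intervals.
With no interference, expected double-crossover frequency = 0.250 × 0.130 = 0.03250.
Expected number = 0.03250 × 463 = 15.05 ≈ 15.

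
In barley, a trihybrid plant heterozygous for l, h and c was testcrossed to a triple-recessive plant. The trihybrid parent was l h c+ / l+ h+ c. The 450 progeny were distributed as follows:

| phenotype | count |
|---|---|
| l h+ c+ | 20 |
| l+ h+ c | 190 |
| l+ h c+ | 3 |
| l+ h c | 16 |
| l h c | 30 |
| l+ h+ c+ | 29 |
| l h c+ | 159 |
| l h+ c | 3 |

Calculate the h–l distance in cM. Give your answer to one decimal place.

9.3 cM

The two rarest classes, l+ h c+ and l h+ c, are the double crossovers. Comparing them with the parentals, only the l allele has switched, so l is the middle locus and the order is c – l – h.
Crossovers in the l–h interval produce the single-crossover classes l h+ c+ and l+ h c (20 + 16 = 36) plus the double crossovers (6).
RF(l–h) = (36 + 6) / 450 = 42/450 = 0.0933 → 9.3 cM.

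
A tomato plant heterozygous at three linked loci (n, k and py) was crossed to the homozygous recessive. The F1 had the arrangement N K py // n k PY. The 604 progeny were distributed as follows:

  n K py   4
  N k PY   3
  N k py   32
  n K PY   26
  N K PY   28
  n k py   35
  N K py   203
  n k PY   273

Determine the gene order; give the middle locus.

n

The two rarest classes, n K py and N k PY, are the double crossovers. Comparing them with the parentals, only the n allele has switched, so n is the middle locus and the order is py – n – k.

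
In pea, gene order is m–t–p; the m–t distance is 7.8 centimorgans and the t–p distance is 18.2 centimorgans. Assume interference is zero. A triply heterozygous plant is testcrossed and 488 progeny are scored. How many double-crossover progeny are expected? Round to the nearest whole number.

Map distances give recombination frequencies of 0.078 and 0.182 for the two intervals.
With no interference, expected double-crossover frequency = 0.078 × 0.182 = 0.01420.
Expected number = 0.01420 × 488 = 6.93 ≈ 7.

7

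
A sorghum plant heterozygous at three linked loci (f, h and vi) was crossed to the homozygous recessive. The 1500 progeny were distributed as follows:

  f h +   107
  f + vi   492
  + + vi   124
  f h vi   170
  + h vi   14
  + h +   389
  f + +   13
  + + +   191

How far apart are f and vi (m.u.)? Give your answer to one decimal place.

The two most frequent reciprocal classes, + h + and f + vi, are the parental types, so the F1 was + h + / f + vi.
The two rarest classes, + h vi and f + +, are the double crossovers. Comparing them with the parentals, only the vi allele has switched, so vi is the middle locus and the order is h – vi – f.
Crossovers in the vi–f interval produce the single-crossover classes f h + and + + vi (107 + 124 = 231) plus the double crossovers (27).
RF(vi–f) = (231 + 27) / 1500 = 258/1500 = 0.1720 → 17.2 m.u.

17.2 m.u.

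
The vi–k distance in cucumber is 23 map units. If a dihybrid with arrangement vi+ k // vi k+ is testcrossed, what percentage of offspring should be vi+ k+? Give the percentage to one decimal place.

11.5%

A map distance of 23 map units corresponds to a recombination frequency of 0.230.
The F1 is vi+ k / vi k+, so vi+ k+ is a recombinant gamete class with expected frequency r/2 = 0.230/2 = 0.1150.
That is 0.1150 = 11.5% of the progeny.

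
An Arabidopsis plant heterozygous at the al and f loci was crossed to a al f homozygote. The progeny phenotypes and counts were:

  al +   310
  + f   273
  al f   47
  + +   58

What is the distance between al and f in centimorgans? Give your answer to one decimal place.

The two most frequent classes, + f (273) and al + (310), are the parental types, so the F1 was + f / al +.
The recombinant classes are + + and al f: 58 + 47 = 105.
Recombination frequency = 105/688 = 0.1526 ≈ 15.3%, i.e. 15.3 centimorgans.

15.3 centimorgans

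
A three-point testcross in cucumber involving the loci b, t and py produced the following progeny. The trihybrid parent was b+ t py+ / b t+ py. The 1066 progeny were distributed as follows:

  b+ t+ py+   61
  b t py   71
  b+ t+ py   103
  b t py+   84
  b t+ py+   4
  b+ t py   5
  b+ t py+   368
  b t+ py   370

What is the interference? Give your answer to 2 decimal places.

0.65

The two rarest classes, b+ t py and b t+ py+, are the double crossovers. Comparing them with the parentals, only the py allele has switched, so py is the middle locus and the order is b – py – t.
b–py: (187 + 9)/1066 = 0.1839; py–t: (132 + 9)/1066 = 0.1323.
Expected DCO frequency = 0.1839 × 0.1323 ≈ 0.02433; observed = 9/1066 ≈ 0.00844.
Coefficient of coincidence = 0.00844/0.02433 ≈ 0.35; interference = 1 − 0.35 = 0.65.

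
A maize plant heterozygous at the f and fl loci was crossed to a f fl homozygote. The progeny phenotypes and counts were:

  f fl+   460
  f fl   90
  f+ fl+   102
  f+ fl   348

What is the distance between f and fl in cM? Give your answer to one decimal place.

19.2 cM

The two most frequent classes, f+ fl (348) and f fl+ (460), are the parental types, so the F1 was f+ fl / f fl+.
The recombinant classes are f+ fl+ and f fl: 102 + 90 = 192.
Recombination frequency = 192/1000 = 0.1920 ≈ 19.2%, i.e. 19.2 cM.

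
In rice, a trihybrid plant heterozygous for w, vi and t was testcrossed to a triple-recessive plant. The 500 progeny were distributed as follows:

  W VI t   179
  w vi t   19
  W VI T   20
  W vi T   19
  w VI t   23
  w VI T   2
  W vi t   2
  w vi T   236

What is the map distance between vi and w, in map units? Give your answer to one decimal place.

The two most frequent reciprocal classes, W VI t and w vi T, are the parental types, so the F1 was W VI t / w vi T.
The two rarest classes, W vi t and w VI T, are the double crossovers. Comparing them with the parentals, only the vi allele has switched, so vi is the middle locus and the order is t – vi – w.
Crossovers in the vi–w interval produce the single-crossover classes w VI t and W vi T (23 + 19 = 42) plus the double crossovers (4).
RF(vi–w) = (42 + 4) / 500 = 46/500 = 0.0920 → 9.2 map units.

9.2 map units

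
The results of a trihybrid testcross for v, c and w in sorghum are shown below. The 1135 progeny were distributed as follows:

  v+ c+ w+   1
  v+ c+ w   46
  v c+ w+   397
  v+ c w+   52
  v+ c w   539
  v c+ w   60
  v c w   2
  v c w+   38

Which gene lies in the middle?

v

The two most frequent reciprocal classes, v c+ w+ and v+ c w, are the parental types, so the F1 was v c+ w+ / v+ c w.
The two rarest classes, v+ c+ w+ and v c w, are the double crossovers. Comparing them with the parentals, only the v allele has switched, so v is the middle locus and the order is w – v – c.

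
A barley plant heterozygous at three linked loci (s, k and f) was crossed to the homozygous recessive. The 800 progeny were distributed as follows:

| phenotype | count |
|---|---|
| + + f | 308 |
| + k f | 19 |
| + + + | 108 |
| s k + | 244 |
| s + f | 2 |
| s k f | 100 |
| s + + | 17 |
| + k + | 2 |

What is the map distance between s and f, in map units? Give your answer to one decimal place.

26.5 map units

The two most frequent reciprocal classes, + + f and s k +, are the parental types, so the F1 was + + f / s k +.
The two rarest classes, s + f and + k +, are the double crossovers. Comparing them with the parentals, only the s allele has switched, so s is the middle locus and the order is k – s – f.
Crossovers in the s–f interval produce the single-crossover classes + + + and s k f (108 + 100 = 208) plus the double crossovers (4).
RF(s–f) = (208 + 4) / 800 = 212/800 = 0.2650 → 26.5 map units.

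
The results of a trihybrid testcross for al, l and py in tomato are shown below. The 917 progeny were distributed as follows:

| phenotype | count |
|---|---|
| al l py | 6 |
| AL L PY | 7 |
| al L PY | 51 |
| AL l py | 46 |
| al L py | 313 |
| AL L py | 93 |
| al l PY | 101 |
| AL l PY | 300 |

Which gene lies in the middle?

l

The two most frequent reciprocal classes, al L py and AL l PY, are the parental types, so the F1 was al L py / AL l PY.
The two rarest classes, al l py and AL L PY, are the double crossovers. Comparing them with the parentals, only the l allele has switched, so l is the middle locus and the order is al – l – py.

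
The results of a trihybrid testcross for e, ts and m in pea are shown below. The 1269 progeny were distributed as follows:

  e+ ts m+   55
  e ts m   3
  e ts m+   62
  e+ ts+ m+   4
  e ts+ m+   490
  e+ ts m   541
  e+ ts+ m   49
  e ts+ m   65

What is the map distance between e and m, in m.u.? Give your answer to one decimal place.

The two most frequent reciprocal classes, e ts+ m+ and e+ ts m, are the parental types, so the F1 was e ts+ m+ / e+ ts m.
The two rarest classes, e+ ts+ m+ and e ts m, are the double crossovers. Comparing them with the parentals, only the e allele has switched, so e is the middle locus and the order is m – e – ts.
Crossovers in the m–e interval produce the single-crossover classes e ts+ m and e+ ts m+ (65 + 55 = 120) plus the double crossovers (7).
RF(m–e) = (120 + 7) / 1269 = 127/1269 = 0.1001 → 10.0 m.u.

10.0 m.u.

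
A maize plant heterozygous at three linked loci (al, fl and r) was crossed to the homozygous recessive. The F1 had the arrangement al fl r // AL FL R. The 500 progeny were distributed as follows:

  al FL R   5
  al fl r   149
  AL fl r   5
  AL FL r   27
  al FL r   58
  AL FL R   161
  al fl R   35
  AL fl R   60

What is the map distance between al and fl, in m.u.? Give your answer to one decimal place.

25.6 m.u.

The two rarest classes, AL fl r and al FL R, are the double crossovers. Comparing them with the parentals, only the al allele has switched, so al is the middle locus and the order is r – al – fl.
Crossovers in the al–fl interval produce the single-crossover classes al FL r and AL fl R (58 + 60 = 118) plus the double crossovers (10).
RF(al–fl) = (118 + 10) / 500 = 128/500 = 0.2560 → 25.6 m.u.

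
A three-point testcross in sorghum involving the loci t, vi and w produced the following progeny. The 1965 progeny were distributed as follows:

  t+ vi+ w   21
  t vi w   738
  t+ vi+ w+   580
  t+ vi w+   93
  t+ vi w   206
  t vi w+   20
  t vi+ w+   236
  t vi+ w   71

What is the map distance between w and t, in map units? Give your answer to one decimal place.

The two most frequent reciprocal classes, t+ vi+ w+ and t vi w, are the parental types, so the F1 was t+ vi+ w+ / t vi w.
The two rarest classes, t+ vi+ w and t vi w+, are the double crossovers. Comparing them with the parentals, only the w allele has switched, so w is the middle locus and the order is vi – w – t.
Crossovers in the w–t interval produce the single-crossover classes t vi+ w+ and t+ vi w (236 + 206 = 442) plus the double crossovers (41).
RF(w–t) = (442 + 41) / 1965 = 483/1965 = 0.2458 → 24.6 map units.

24.6 map units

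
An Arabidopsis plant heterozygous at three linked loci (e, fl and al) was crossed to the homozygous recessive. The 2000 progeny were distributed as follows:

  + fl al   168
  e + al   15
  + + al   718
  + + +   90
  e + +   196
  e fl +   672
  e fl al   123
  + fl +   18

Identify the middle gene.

e

The two most frequent reciprocal classes, + + al and e fl +, are the parental types, so the F1 was + + al / e fl +.
The two rarest classes, e + al and + fl +, are the double crossovers. Comparing them with the parentals, only the e allele has switched, so e is the middle locus and the order is al – e – fl.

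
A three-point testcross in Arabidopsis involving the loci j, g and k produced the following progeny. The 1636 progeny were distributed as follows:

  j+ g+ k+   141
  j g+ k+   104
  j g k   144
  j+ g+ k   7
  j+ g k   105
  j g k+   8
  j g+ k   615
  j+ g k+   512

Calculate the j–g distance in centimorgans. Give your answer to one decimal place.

The two most frequent reciprocal classes, j g+ k and j+ g k+, are the parental types, so the F1 was j g+ k / j+ g k+.
The two rarest classes, j+ g+ k and j g k+, are the double crossovers. Comparing them with the parentals, only the j allele has switched, so j is the middle locus and the order is k – j – g.
Crossovers in the j–g interval produce the single-crossover classes j g k and j+ g+ k+ (144 + 141 = 285) plus the double crossovers (15).
RF(j–g) = (285 + 15) / 1636 = 300/1636 = 0.1834 → 18.3 centimorgans.

18.3 centimorgans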